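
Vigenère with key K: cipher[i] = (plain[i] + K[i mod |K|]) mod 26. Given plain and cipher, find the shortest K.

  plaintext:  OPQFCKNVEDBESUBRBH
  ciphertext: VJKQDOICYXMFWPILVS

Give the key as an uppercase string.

  i= 0: V-O =  7 → H
  i= 1: J-P = 20 → U
  i= 2: K-Q = 20 → U
  i= 3: Q-F = 11 → L
  i= 4: D-C =  1 → B
  i= 5: O-K =  4 → E
  i= 6: I-N = 21 → V
  i= 7: C-V =  7 → H
  i= 8: Y-E = 20 → U
  i= 9: X-D = 20 → U
  i=10: M-B = 11 → L
  i=11: F-E =  1 → B
  i=12: W-S =  4 → E
  i=13: P-U = 21 → V
  i=14: I-B =  7 → H
  i=15: L-R = 20 → U
  i=16: V-B = 20 → U
  i=17: S-H = 11 → L
  shifts repeat with period 7: HUULBEV

HUULBEV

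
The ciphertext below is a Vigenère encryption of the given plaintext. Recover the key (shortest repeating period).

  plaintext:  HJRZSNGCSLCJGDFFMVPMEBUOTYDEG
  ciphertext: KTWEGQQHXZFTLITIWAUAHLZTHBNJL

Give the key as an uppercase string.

DKFFO

  i= 0: K-H =  3 → D
  i= 1: T-J = 10 → K
  i= 2: W-R =  5 → F
  i= 3: E-Z =  5 → F
  i= 4: G-S = 14 → O
  i= 5: Q-N =  3 → D
  i= 6: Q-G = 10 → K
  i= 7: H-C =  5 → F
  i= 8: X-S =  5 → F
  i= 9: Z-L = 14 → O
  i=10: F-C =  3 → D
  i=11: T-J = 10 → K
  i=12: L-G =  5 → F
  i=13: I-D =  5 → F
  i=14: T-F = 14 → O
  i=15: I-F =  3 → D
  i=16: W-M = 10 → K
  i=17: A-V =  5 → F
  i=18: U-P =  5 → F
  i=19: A-M = 14 → O
  i=20: H-E =  3 → D
  i=21: L-B = 10 → K
  i=22: Z-U =  5 → F
  i=23: T-O =  5 → F
  i=24: H-T = 14 → O
  i=25: B-Y =  3 → D
  i=26: N-D = 10 → K
  i=27: J-E =  5 → F
  i=28: L-G =  5 → F
  shifts repeat with period 5: DKFFO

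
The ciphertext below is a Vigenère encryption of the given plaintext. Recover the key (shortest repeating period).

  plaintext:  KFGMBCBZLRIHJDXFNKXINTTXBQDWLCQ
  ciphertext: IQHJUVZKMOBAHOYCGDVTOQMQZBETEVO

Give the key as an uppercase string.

  i= 0: I-K = 24 → Y
  i= 1: Q-F = 11 → L
  i= 2: H-G =  1 → B
  i= 3: J-M = 23 → X
  i= 4: U-B = 19 → T
  i= 5: V-C = 19 → T
  i= 6: Z-B = 24 → Y
  i= 7: K-Z = 11 → L
  i= 8: M-L =  1 → B
  i= 9: O-R = 23 → X
  i=10: B-I = 19 → T
  i=11: A-H = 19 → T
  i=12: H-J = 24 → Y
  i=13: O-D = 11 → L
  i=14: Y-X =  1 → B
  i=15: C-F = 23 → X
  i=16: G-N = 19 → T
  i=17: D-K = 19 → T
  i=18: V-X = 24 → Y
  i=19: T-I = 11 → L
  i=20: O-N =  1 → B
  i=21: Q-T = 23 → X
  i=22: M-T = 19 → T
  i=23: Q-X = 19 → T
  i=24: Z-B = 24 → Y
  i=25: B-Q = 11 → L
  i=26: E-D =  1 → B
  i=27: T-W = 23 → X
  i=28: E-L = 19 → T
  i=29: V-C = 19 → T
  i=30: O-Q = 24 → Y
  shifts repeat with period 6: YLBXTT

YLBXTT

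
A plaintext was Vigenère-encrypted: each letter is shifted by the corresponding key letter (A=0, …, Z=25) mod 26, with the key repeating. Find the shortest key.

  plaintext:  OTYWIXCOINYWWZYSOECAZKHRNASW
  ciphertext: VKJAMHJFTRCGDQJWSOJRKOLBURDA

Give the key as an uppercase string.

HRLEEK

  i= 0: V-O =  7 → H
  i= 1: K-T = 17 → R
  i= 2: J-Y = 11 → L
  i= 3: A-W =  4 → E
  i= 4: M-I =  4 → E
  i= 5: H-X = 10 → K
  i= 6: J-C =  7 → H
  i= 7: F-O = 17 → R
  i= 8: T-I = 11 → L
  i= 9: R-N =  4 → E
  i=10: C-Y =  4 → E
  i=11: G-W = 10 → K
  i=12: D-W =  7 → H
  i=13: Q-Z = 17 → R
  i=14: J-Y = 11 → L
  i=15: W-S =  4 → E
  i=16: S-O =  4 → E
  i=17: O-E = 10 → K
  i=18: J-C =  7 → H
  i=19: R-A = 17 → R
  i=20: K-Z = 11 → L
  i=21: O-K =  4 → E
  i=22: L-H =  4 → E
  i=23: B-R = 10 → K
  i=24: U-N =  7 → H
  i=25: R-A = 17 → R
  i=26: D-S = 11 → L
  i=27: A-W =  4 → E
  shifts repeat with period 6: HRLEEK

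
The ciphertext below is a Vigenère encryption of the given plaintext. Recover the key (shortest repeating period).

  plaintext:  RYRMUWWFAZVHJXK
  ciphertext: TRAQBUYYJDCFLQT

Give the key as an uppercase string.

CTJEHY

  i= 0: T-R =  2 → C
  i= 1: R-Y = 19 → T
  i= 2: A-R =  9 → J
  i= 3: Q-M =  4 → E
  i= 4: B-U =  7 → H
  i= 5: U-W = 24 → Y
  i= 6: Y-W =  2 → C
  i= 7: Y-F = 19 → T
  i= 8: J-A =  9 → J
  i= 9: D-Z =  4 → E
  i=10: C-V =  7 → H
  i=11: F-H = 24 → Y
  i=12: L-J =  2 → C
  i=13: Q-X = 19 → T
  i=14: T-K =  9 → J
  shifts repeat with period 6: CTJEHY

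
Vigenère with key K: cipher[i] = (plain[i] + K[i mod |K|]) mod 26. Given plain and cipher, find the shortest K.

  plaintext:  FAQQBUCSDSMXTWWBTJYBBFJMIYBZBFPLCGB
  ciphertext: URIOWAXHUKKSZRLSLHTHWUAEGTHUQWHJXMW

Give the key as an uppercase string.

  i= 0: U-F = 15 → P
  i= 1: R-A = 17 → R
  i= 2: I-Q = 18 → S
  i= 3: O-Q = 24 → Y
  i= 4: W-B = 21 → V
  i= 5: A-U =  6 → G
  i= 6: X-C = 21 → V
  i= 7: H-S = 15 → P
  i= 8: U-D = 17 → R
  i= 9: K-S = 18 → S
  i=10: K-M = 24 → Y
  i=11: S-X = 21 → V
  i=12: Z-T =  6 → G
  i=13: R-W = 21 → V
  i=14: L-W = 15 → P
  i=15: S-B = 17 → R
  i=16: L-T = 18 → S
  i=17: H-J = 24 → Y
  i=18: T-Y = 21 → V
  i=19: H-B =  6 → G
  i=20: W-B = 21 → V
  i=21: U-F = 15 → P
  i=22: A-J = 17 → R
  i=23: E-M = 18 → S
  i=24: G-I = 24 → Y
  i=25: T-Y = 21 → V
  i=26: H-B =  6 → G
  i=27: U-Z = 21 → V
  i=28: Q-B = 15 → P
  i=29: W-F = 17 → R
  i=30: H-P = 18 → S
  i=31: J-L = 24 → Y
  i=32: X-C = 21 → V
  i=33: M-G =  6 → G
  i=34: W-B = 21 → V
  shifts repeat with period 7: PRSYVGV

PRSYVGV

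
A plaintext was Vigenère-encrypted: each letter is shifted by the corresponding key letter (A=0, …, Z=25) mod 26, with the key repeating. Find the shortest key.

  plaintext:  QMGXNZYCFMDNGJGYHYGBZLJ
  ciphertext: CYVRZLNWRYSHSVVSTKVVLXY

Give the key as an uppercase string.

MMPU

  i= 0: C-Q = 12 → M
  i= 1: Y-M = 12 → M
  i= 2: V-G = 15 → P
  i= 3: R-X = 20 → U
  i= 4: Z-N = 12 → M
  i= 5: L-Z = 12 → M
  i= 6: N-Y = 15 → P
  i= 7: W-C = 20 → U
  i= 8: R-F = 12 → M
  i= 9: Y-M = 12 → M
  i=10: S-D = 15 → P
  i=11: H-N = 20 → U
  i=12: S-G = 12 → M
  i=13: V-J = 12 → M
  i=14: V-G = 15 → P
  i=15: S-Y = 20 → U
  i=16: T-H = 12 → M
  i=17: K-Y = 12 → M
  i=18: V-G = 15 → P
  i=19: V-B = 20 → U
  i=20: L-Z = 12 → M
  i=21: X-L = 12 → M
  i=22: Y-J = 15 → P
  shifts repeat with period 4: MMPU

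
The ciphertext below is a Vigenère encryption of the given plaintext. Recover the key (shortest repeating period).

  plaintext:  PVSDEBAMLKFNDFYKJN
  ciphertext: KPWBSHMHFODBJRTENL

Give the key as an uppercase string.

  i= 0: K-P = 21 → V
  i= 1: P-V = 20 → U
  i= 2: W-S =  4 → E
  i= 3: B-D = 24 → Y
  i= 4: S-E = 14 → O
  i= 5: H-B =  6 → G
  i= 6: M-A = 12 → M
  i= 7: H-M = 21 → V
  i= 8: F-L = 20 → U
  i= 9: O-K =  4 → E
  i=10: D-F = 24 → Y
  i=11: B-N = 14 → O
  i=12: J-D =  6 → G
  i=13: R-F = 12 → M
  i=14: T-Y = 21 → V
  i=15: E-K = 20 → U
  i=16: N-J =  4 → E
  i=17: L-N = 24 → Y
  shifts repeat with period 7: VUEYOGM

VUEYOGM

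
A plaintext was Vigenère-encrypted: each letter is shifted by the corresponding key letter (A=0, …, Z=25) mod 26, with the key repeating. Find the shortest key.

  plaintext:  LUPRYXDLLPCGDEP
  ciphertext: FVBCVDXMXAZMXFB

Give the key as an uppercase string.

UBMLXG

  i= 0: F-L = 20 → U
  i= 1: V-U =  1 → B
  i= 2: B-P = 12 → M
  i= 3: C-R = 11 → L
  i= 4: V-Y = 23 → X
  i= 5: D-X =  6 → G
  i= 6: X-D = 20 → U
  i= 7: M-L =  1 → B
  i= 8: X-L = 12 → M
  i= 9: A-P = 11 → L
  i=10: Z-C = 23 → X
  i=11: M-G =  6 → G
  i=12: X-D = 20 → U
  i=13: F-E =  1 → B
  i=14: B-P = 12 → M
  shifts repeat with period 6: UBMLXG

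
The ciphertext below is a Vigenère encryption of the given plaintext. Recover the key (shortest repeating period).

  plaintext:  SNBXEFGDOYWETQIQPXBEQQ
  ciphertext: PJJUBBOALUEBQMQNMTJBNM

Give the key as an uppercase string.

  i= 0: P-S = 23 → X
  i= 1: J-N = 22 → W
  i= 2: J-B =  8 → I
  i= 3: U-X = 23 → X
  i= 4: B-E = 23 → X
  i= 5: B-F = 22 → W
  i= 6: O-G =  8 → I
  i= 7: A-D = 23 → X
  i= 8: L-O = 23 → X
  i= 9: U-Y = 22 → W
  i=10: E-W =  8 → I
  i=11: B-E = 23 → X
  i=12: Q-T = 23 → X
  i=13: M-Q = 22 → W
  i=14: Q-I =  8 → I
  i=15: N-Q = 23 → X
  i=16: M-P = 23 → X
  i=17: T-X = 22 → W
  i=18: J-B =  8 → I
  i=19: B-E = 23 → X
  i=20: N-Q = 23 → X
  i=21: M-Q = 22 → W
  shifts repeat with period 4: XWIX

XWIX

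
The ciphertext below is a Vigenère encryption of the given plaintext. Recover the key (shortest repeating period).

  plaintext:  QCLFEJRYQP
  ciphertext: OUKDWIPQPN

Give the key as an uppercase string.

  i= 0: O-Q = 24 → Y
  i= 1: U-C = 18 → S
  i= 2: K-L = 25 → Z
  i= 3: D-F = 24 → Y
  i= 4: W-E = 18 → S
  i= 5: I-J = 25 → Z
  i= 6: P-R = 24 → Y
  i= 7: Q-Y = 18 → S
  i= 8: P-Q = 25 → Z
  i= 9: N-P = 24 → Y
  shifts repeat with period 3: YSZ

YSZ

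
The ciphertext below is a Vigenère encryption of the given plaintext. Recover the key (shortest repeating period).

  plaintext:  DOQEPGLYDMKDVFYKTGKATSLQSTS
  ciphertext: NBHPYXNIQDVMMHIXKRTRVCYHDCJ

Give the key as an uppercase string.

KNRLJRC

  i= 0: N-D = 10 → K
  i= 1: B-O = 13 → N
  i= 2: H-Q = 17 → R
  i= 3: P-E = 11 → L
  i= 4: Y-P =  9 → J
  i= 5: X-G = 17 → R
  i= 6: N-L =  2 → C
  i= 7: I-Y = 10 → K
  i= 8: Q-D = 13 → N
  i= 9: D-M = 17 → R
  i=10: V-K = 11 → L
  i=11: M-D =  9 → J
  i=12: M-V = 17 → R
  i=13: H-F =  2 → C
  i=14: I-Y = 10 → K
  i=15: X-K = 13 → N
  i=16: K-T = 17 → R
  i=17: R-G = 11 → L
  i=18: T-K =  9 → J
  i=19: R-A = 17 → R
  i=20: V-T =  2 → C
  i=21: C-S = 10 → K
  i=22: Y-L = 13 → N
  i=23: H-Q = 17 → R
  i=24: D-S = 11 → L
  i=25: C-T =  9 → J
  i=26: J-S = 17 → R
  shifts repeat with period 7: KNRLJRC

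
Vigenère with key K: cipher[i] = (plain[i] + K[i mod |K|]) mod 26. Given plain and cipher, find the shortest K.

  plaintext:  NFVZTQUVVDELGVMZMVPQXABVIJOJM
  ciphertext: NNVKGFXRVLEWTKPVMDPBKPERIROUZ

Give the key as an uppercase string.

  i= 0: N-N =  0 → A
  i= 1: N-F =  8 → I
  i= 2: V-V =  0 → A
  i= 3: K-Z = 11 → L
  i= 4: G-T = 13 → N
  i= 5: F-Q = 15 → P
  i= 6: X-U =  3 → D
  i= 7: R-V = 22 → W
  i= 8: V-V =  0 → A
  i= 9: L-D =  8 → I
  i=10: E-E =  0 → A
  i=11: W-L = 11 → L
  i=12: T-G = 13 → N
  i=13: K-V = 15 → P
  i=14: P-M =  3 → D
  i=15: V-Z = 22 → W
  i=16: M-M =  0 → A
  i=17: D-V =  8 → I
  i=18: P-P =  0 → A
  i=19: B-Q = 11 → L
  i=20: K-X = 13 → N
  i=21: P-A = 15 → P
  i=22: E-B =  3 → D
  i=23: R-V = 22 → W
  i=24: I-I =  0 → A
  i=25: R-J =  8 → I
  i=26: O-O =  0 → A
  i=27: U-J = 11 → L
  i=28: Z-M = 13 → N
  shifts repeat with period 8: AIALNPDW

AIALNPDW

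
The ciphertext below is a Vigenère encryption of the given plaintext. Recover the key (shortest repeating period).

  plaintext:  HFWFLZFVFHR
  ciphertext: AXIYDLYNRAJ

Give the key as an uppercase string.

TSM

  i= 0: A-H = 19 → T
  i= 1: X-F = 18 → S
  i= 2: I-W = 12 → M
  i= 3: Y-F = 19 → T
  i= 4: D-L = 18 → S
  i= 5: L-Z = 12 → M
  i= 6: Y-F = 19 → T
  i= 7: N-V = 18 → S
  i= 8: R-F = 12 → M
  i= 9: A-H = 19 → T
  i=10: J-R = 18 → S
  shifts repeat with period 3: TSM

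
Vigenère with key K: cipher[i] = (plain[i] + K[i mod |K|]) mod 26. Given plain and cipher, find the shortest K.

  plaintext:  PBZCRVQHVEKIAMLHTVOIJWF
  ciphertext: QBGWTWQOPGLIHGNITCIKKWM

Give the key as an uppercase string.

  i= 0: Q-P =  1 → B
  i= 1: B-B =  0 → A
  i= 2: G-Z =  7 → H
  i= 3: W-C = 20 → U
  i= 4: T-R =  2 → C
  i= 5: W-V =  1 → B
  i= 6: Q-Q =  0 → A
  i= 7: O-H =  7 → H
  i= 8: P-V = 20 → U
  i= 9: G-E =  2 → C
  i=10: L-K =  1 → B
  i=11: I-I =  0 → A
  i=12: H-A =  7 → H
  i=13: G-M = 20 → U
  i=14: N-L =  2 → C
  i=15: I-H =  1 → B
  i=16: T-T =  0 → A
  i=17: C-V =  7 → H
  i=18: I-O = 20 → U
  i=19: K-I =  2 → C
  i=20: K-J =  1 → B
  i=21: W-W =  0 → A
  i=22: M-F =  7 → H
  shifts repeat with period 5: BAHUC

BAHUC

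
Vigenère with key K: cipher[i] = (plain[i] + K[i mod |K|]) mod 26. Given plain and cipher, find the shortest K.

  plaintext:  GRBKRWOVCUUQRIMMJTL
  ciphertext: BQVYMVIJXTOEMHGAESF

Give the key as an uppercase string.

  i= 0: B-G = 21 → V
  i= 1: Q-R = 25 → Z
  i= 2: V-B = 20 → U
  i= 3: Y-K = 14 → O
  i= 4: M-R = 21 → V
  i= 5: V-W = 25 → Z
  i= 6: I-O = 20 → U
  i= 7: J-V = 14 → O
  i= 8: X-C = 21 → V
  i= 9: T-U = 25 → Z
  i=10: O-U = 20 → U
  i=11: E-Q = 14 → O
  i=12: M-R = 21 → V
  i=13: H-I = 25 → Z
  i=14: G-M = 20 → U
  i=15: A-M = 14 → O
  i=16: E-J = 21 → V
  i=17: S-T = 25 → Z
  i=18: F-L = 20 → U
  shifts repeat with period 4: VZUO

VZUO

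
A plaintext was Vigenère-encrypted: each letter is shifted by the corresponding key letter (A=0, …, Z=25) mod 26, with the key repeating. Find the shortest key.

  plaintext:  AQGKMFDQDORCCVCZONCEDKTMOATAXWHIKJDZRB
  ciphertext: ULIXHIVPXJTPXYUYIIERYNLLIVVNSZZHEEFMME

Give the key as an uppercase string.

UVCNVDSZ

  i= 0: U-A = 20 → U
  i= 1: L-Q = 21 → V
  i= 2: I-G =  2 → C
  i= 3: X-K = 13 → N
  i= 4: H-M = 21 → V
  i= 5: I-F =  3 → D
  i= 6: V-D = 18 → S
  i= 7: P-Q = 25 → Z
  i= 8: X-D = 20 → U
  i= 9: J-O = 21 → V
  i=10: T-R =  2 → C
  i=11: P-C = 13 → N
  i=12: X-C = 21 → V
  i=13: Y-V =  3 → D
  i=14: U-C = 18 → S
  i=15: Y-Z = 25 → Z
  i=16: I-O = 20 → U
  i=17: I-N = 21 → V
  i=18: E-C =  2 → C
  i=19: R-E = 13 → N
  i=20: Y-D = 21 → V
  i=21: N-K =  3 → D
  i=22: L-T = 18 → S
  i=23: L-M = 25 → Z
  i=24: I-O = 20 → U
  i=25: V-A = 21 → V
  i=26: V-T =  2 → C
  i=27: N-A = 13 → N
  i=28: S-X = 21 → V
  i=29: Z-W =  3 → D
  i=30: Z-H = 18 → S
  i=31: H-I = 25 → Z
  i=32: E-K = 20 → U
  i=33: E-J = 21 → V
  i=34: F-D =  2 → C
  i=35: M-Z = 13 → N
  i=36: M-R = 21 → V
  i=37: E-B =  3 → D
  shifts repeat with period 8: UVCNVDSZ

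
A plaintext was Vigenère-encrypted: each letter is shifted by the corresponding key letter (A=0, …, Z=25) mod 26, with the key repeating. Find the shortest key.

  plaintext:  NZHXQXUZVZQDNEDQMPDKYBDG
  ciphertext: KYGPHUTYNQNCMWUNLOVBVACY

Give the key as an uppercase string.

  i= 0: K-N = 23 → X
  i= 1: Y-Z = 25 → Z
  i= 2: G-H = 25 → Z
  i= 3: P-X = 18 → S
  i= 4: H-Q = 17 → R
  i= 5: U-X = 23 → X
  i= 6: T-U = 25 → Z
  i= 7: Y-Z = 25 → Z
  i= 8: N-V = 18 → S
  i= 9: Q-Z = 17 → R
  i=10: N-Q = 23 → X
  i=11: C-D = 25 → Z
  i=12: M-N = 25 → Z
  i=13: W-E = 18 → S
  i=14: U-D = 17 → R
  i=15: N-Q = 23 → X
  i=16: L-M = 25 → Z
  i=17: O-P = 25 → Z
  i=18: V-D = 18 → S
  i=19: B-K = 17 → R
  i=20: V-Y = 23 → X
  i=21: A-B = 25 → Z
  i=22: C-D = 25 → Z
  i=23: Y-G = 18 → S
  shifts repeat with period 5: XZZSR

XZZSR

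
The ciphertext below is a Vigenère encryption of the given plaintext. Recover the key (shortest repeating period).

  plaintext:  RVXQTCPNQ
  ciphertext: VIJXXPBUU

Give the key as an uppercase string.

ENMH

  i= 0: V-R =  4 → E
  i= 1: I-V = 13 → N
  i= 2: J-X = 12 → M
  i= 3: X-Q =  7 → H
  i= 4: X-T =  4 → E
  i= 5: P-C = 13 → N
  i= 6: B-P = 12 → M
  i= 7: U-N =  7 → H
  i= 8: U-Q =  4 → E
  shifts repeat with period 4: ENMH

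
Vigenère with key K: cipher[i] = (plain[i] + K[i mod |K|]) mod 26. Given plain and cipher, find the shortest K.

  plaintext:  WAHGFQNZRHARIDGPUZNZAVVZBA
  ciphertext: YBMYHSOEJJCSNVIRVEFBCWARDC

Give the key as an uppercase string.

CBFSC

  i= 0: Y-W =  2 → C
  i= 1: B-A =  1 → B
  i= 2: M-H =  5 → F
  i= 3: Y-G = 18 → S
  i= 4: H-F =  2 → C
  i= 5: S-Q =  2 → C
  i= 6: O-N =  1 → B
  i= 7: E-Z =  5 → F
  i= 8: J-R = 18 → S
  i= 9: J-H =  2 → C
  i=10: C-A =  2 → C
  i=11: S-R =  1 → B
  i=12: N-I =  5 → F
  i=13: V-D = 18 → S
  i=14: I-G =  2 → C
  i=15: R-P =  2 → C
  i=16: V-U =  1 → B
  i=17: E-Z =  5 → F
  i=18: F-N = 18 → S
  i=19: B-Z =  2 → C
  i=20: C-A =  2 → C
  i=21: W-V =  1 → B
  i=22: A-V =  5 → F
  i=23: R-Z = 18 → S
  i=24: D-B =  2 → C
  i=25: C-A =  2 → C
  shifts repeat with period 5: CBFSC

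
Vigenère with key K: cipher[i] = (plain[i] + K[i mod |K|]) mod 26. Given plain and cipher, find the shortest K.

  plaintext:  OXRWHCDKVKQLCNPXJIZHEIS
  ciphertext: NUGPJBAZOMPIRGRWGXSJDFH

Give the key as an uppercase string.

ZXPTC

  i= 0: N-O = 25 → Z
  i= 1: U-X = 23 → X
  i= 2: G-R = 15 → P
  i= 3: P-W = 19 → T
  i= 4: J-H =  2 → C
  i= 5: B-C = 25 → Z
  i= 6: A-D = 23 → X
  i= 7: Z-K = 15 → P
  i= 8: O-V = 19 → T
  i= 9: M-K =  2 → C
  i=10: P-Q = 25 → Z
  i=11: I-L = 23 → X
  i=12: R-C = 15 → P
  i=13: G-N = 19 → T
  i=14: R-P =  2 → C
  i=15: W-X = 25 → Z
  i=16: G-J = 23 → X
  i=17: X-I = 15 → P
  i=18: S-Z = 19 → T
  i=19: J-H =  2 → C
  i=20: D-E = 25 → Z
  i=21: F-I = 23 → X
  i=22: H-S = 15 → P
  shifts repeat with period 5: ZXPTC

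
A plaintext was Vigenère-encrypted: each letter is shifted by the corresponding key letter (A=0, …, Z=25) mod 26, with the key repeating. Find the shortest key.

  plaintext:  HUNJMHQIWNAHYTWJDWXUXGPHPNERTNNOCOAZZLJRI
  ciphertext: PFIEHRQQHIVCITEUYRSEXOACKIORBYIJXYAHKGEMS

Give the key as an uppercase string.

  i= 0: P-H =  8 → I
  i= 1: F-U = 11 → L
  i= 2: I-N = 21 → V
  i= 3: E-J = 21 → V
  i= 4: H-M = 21 → V
  i= 5: R-H = 10 → K
  i= 6: Q-Q =  0 → A
  i= 7: Q-I =  8 → I
  i= 8: H-W = 11 → L
  i= 9: I-N = 21 → V
  i=10: V-A = 21 → V
  i=11: C-H = 21 → V
  i=12: I-Y = 10 → K
  i=13: T-T =  0 → A
  i=14: E-W =  8 → I
  i=15: U-J = 11 → L
  i=16: Y-D = 21 → V
  i=17: R-W = 21 → V
  i=18: S-X = 21 → V
  i=19: E-U = 10 → K
  i=20: X-X =  0 → A
  i=21: O-G =  8 → I
  i=22: A-P = 11 → L
  i=23: C-H = 21 → V
  i=24: K-P = 21 → V
  i=25: I-N = 21 → V
  i=26: O-E = 10 → K
  i=27: R-R =  0 → A
  i=28: B-T =  8 → I
  i=29: Y-N = 11 → L
  i=30: I-N = 21 → V
  i=31: J-O = 21 → V
  i=32: X-C = 21 → V
  i=33: Y-O = 10 → K
  i=34: A-A =  0 → A
  i=35: H-Z =  8 → I
  i=36: K-Z = 11 → L
  i=37: G-L = 21 → V
  i=38: E-J = 21 → V
  i=39: M-R = 21 → V
  i=40: S-I = 10 → K
  shifts repeat with period 7: ILVVVKA

ILVVVKA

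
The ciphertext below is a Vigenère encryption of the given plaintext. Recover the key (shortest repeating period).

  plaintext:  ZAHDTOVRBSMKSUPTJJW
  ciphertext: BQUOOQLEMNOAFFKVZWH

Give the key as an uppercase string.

CQNLV

  i= 0: B-Z =  2 → C
  i= 1: Q-A = 16 → Q
  i= 2: U-H = 13 → N
  i= 3: O-D = 11 → L
  i= 4: O-T = 21 → V
  i= 5: Q-O =  2 → C
  i= 6: L-V = 16 → Q
  i= 7: E-R = 13 → N
  i= 8: M-B = 11 → L
  i= 9: N-S = 21 → V
  i=10: O-M =  2 → C
  i=11: A-K = 16 → Q
  i=12: F-S = 13 → N
  i=13: F-U = 11 → L
  i=14: K-P = 21 → V
  i=15: V-T =  2 → C
  i=16: Z-J = 16 → Q
  i=17: W-J = 13 → N
  i=18: H-W = 11 → L
  shifts repeat with period 5: CQNLV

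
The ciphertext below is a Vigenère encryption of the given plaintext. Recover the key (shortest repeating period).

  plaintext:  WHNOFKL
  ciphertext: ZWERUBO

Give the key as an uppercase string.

  i= 0: Z-W =  3 → D
  i= 1: W-H = 15 → P
  i= 2: E-N = 17 → R
  i= 3: R-O =  3 → D
  i= 4: U-F = 15 → P
  i= 5: B-K = 17 → R
  i= 6: O-L =  3 → D
  shifts repeat with period 3: DPR

DPR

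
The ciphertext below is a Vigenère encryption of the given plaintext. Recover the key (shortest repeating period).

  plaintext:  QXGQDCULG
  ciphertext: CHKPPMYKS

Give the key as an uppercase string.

  i= 0: C-Q = 12 → M
  i= 1: H-X = 10 → K
  i= 2: K-G =  4 → E
  i= 3: P-Q = 25 → Z
  i= 4: P-D = 12 → M
  i= 5: M-C = 10 → K
  i= 6: Y-U =  4 → E
  i= 7: K-L = 25 → Z
  i= 8: S-G = 12 → M
  shifts repeat with period 4: MKEZ

MKEZ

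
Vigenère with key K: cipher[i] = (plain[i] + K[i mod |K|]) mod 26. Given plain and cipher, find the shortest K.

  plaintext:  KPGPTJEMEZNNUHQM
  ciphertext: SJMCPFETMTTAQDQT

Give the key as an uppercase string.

  i= 0: S-K =  8 → I
  i= 1: J-P = 20 → U
  i= 2: M-G =  6 → G
  i= 3: C-P = 13 → N
  i= 4: P-T = 22 → W
  i= 5: F-J = 22 → W
  i= 6: E-E =  0 → A
  i= 7: T-M =  7 → H
  i= 8: M-E =  8 → I
  i= 9: T-Z = 20 → U
  i=10: T-N =  6 → G
  i=11: A-N = 13 → N
  i=12: Q-U = 22 → W
  i=13: D-H = 22 → W
  i=14: Q-Q =  0 → A
  i=15: T-M =  7 → H
  shifts repeat with period 8: IUGNWWAH

IUGNWWAH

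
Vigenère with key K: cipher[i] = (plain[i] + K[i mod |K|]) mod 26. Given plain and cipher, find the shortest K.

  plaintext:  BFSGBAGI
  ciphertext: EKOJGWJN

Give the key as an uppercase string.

  i= 0: E-B =  3 → D
  i= 1: K-F =  5 → F
  i= 2: O-S = 22 → W
  i= 3: J-G =  3 → D
  i= 4: G-B =  5 → F
  i= 5: W-A = 22 → W
  i= 6: J-G =  3 → D
  i= 7: N-I =  5 → F
  shifts repeat with period 3: DFW

DFW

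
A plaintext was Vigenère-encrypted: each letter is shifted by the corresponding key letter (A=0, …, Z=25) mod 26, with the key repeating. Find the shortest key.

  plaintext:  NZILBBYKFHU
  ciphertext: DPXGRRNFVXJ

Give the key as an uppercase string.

  i= 0: D-N = 16 → Q
  i= 1: P-Z = 16 → Q
  i= 2: X-I = 15 → P
  i= 3: G-L = 21 → V
  i= 4: R-B = 16 → Q
  i= 5: R-B = 16 → Q
  i= 6: N-Y = 15 → P
  i= 7: F-K = 21 → V
  i= 8: V-F = 16 → Q
  i= 9: X-H = 16 → Q
  i=10: J-U = 15 → P
  shifts repeat with period 4: QQPV

QQPV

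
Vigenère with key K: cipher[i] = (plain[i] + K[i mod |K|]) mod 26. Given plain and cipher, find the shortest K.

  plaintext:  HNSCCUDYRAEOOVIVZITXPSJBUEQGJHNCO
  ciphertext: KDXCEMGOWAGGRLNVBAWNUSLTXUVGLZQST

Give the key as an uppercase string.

  i= 0: K-H =  3 → D
  i= 1: D-N = 16 → Q
  i= 2: X-S =  5 → F
  i= 3: C-C =  0 → A
  i= 4: E-C =  2 → C
  i= 5: M-U = 18 → S
  i= 6: G-D =  3 → D
  i= 7: O-Y = 16 → Q
  i= 8: W-R =  5 → F
  i= 9: A-A =  0 → A
  i=10: G-E =  2 → C
  i=11: G-O = 18 → S
  i=12: R-O =  3 → D
  i=13: L-V = 16 → Q
  i=14: N-I =  5 → F
  i=15: V-V =  0 → A
  i=16: B-Z =  2 → C
  i=17: A-I = 18 → S
  i=18: W-T =  3 → D
  i=19: N-X = 16 → Q
  i=20: U-P =  5 → F
  i=21: S-S =  0 → A
  i=22: L-J =  2 → C
  i=23: T-B = 18 → S
  i=24: X-U =  3 → D
  i=25: U-E = 16 → Q
  i=26: V-Q =  5 → F
  i=27: G-G =  0 → A
  i=28: L-J =  2 → C
  i=29: Z-H = 18 → S
  i=30: Q-N =  3 → D
  i=31: S-C = 16 → Q
  i=32: T-O =  5 → F
  shifts repeat with period 6: DQFACS

DQFACS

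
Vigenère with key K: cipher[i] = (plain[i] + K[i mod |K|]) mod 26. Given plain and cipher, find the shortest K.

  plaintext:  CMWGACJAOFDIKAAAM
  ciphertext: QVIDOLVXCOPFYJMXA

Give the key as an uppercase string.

OJMX

  i= 0: Q-C = 14 → O
  i= 1: V-M =  9 → J
  i= 2: I-W = 12 → M
  i= 3: D-G = 23 → X
  i= 4: O-A = 14 → O
  i= 5: L-C =  9 → J
  i= 6: V-J = 12 → M
  i= 7: X-A = 23 → X
  i= 8: C-O = 14 → O
  i= 9: O-F =  9 → J
  i=10: P-D = 12 → M
  i=11: F-I = 23 → X
  i=12: Y-K = 14 → O
  i=13: J-A =  9 → J
  i=14: M-A = 12 → M
  i=15: X-A = 23 → X
  i=16: A-M = 14 → O
  shifts repeat with period 4: OJMX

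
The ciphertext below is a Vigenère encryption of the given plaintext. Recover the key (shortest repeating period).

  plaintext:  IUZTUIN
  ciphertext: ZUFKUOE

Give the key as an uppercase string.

  i= 0: Z-I = 17 → R
  i= 1: U-U =  0 → A
  i= 2: F-Z =  6 → G
  i= 3: K-T = 17 → R
  i= 4: U-U =  0 → A
  i= 5: O-I =  6 → G
  i= 6: E-N = 17 → R
  shifts repeat with period 3: RAG

RAG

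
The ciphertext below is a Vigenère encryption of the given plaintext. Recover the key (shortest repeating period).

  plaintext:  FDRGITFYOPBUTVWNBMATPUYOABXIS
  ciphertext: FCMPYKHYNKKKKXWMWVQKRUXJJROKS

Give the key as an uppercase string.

AZVJQRC

  i= 0: F-F =  0 → A
  i= 1: C-D = 25 → Z
  i= 2: M-R = 21 → V
  i= 3: P-G =  9 → J
  i= 4: Y-I = 16 → Q
  i= 5: K-T = 17 → R
  i= 6: H-F =  2 → C
  i= 7: Y-Y =  0 → A
  i= 8: N-O = 25 → Z
  i= 9: K-P = 21 → V
  i=10: K-B =  9 → J
  i=11: K-U = 16 → Q
  i=12: K-T = 17 → R
  i=13: X-V =  2 → C
  i=14: W-W =  0 → A
  i=15: M-N = 25 → Z
  i=16: W-B = 21 → V
  i=17: V-M =  9 → J
  i=18: Q-A = 16 → Q
  i=19: K-T = 17 → R
  i=20: R-P =  2 → C
  i=21: U-U =  0 → A
  i=22: X-Y = 25 → Z
  i=23: J-O = 21 → V
  i=24: J-A =  9 → J
  i=25: R-B = 16 → Q
  i=26: O-X = 17 → R
  i=27: K-I =  2 → C
  i=28: S-S =  0 → A
  shifts repeat with period 7: AZVJQRC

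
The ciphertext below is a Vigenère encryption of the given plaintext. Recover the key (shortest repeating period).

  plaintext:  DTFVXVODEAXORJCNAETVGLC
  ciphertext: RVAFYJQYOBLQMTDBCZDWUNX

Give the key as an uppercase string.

OCVKB

  i= 0: R-D = 14 → O
  i= 1: V-T =  2 → C
  i= 2: A-F = 21 → V
  i= 3: F-V = 10 → K
  i= 4: Y-X =  1 → B
  i= 5: J-V = 14 → O
  i= 6: Q-O =  2 → C
  i= 7: Y-D = 21 → V
  i= 8: O-E = 10 → K
  i= 9: B-A =  1 → B
  i=10: L-X = 14 → O
  i=11: Q-O =  2 → C
  i=12: M-R = 21 → V
  i=13: T-J = 10 → K
  i=14: D-C =  1 → B
  i=15: B-N = 14 → O
  i=16: C-A =  2 → C
  i=17: Z-E = 21 → V
  i=18: D-T = 10 → K
  i=19: W-V =  1 → B
  i=20: U-G = 14 → O
  i=21: N-L =  2 → C
  i=22: X-C = 21 → V
  shifts repeat with period 5: OCVKB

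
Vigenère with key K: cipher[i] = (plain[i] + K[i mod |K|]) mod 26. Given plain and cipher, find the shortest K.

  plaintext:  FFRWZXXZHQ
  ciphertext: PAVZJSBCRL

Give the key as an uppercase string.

KVED

  i= 0: P-F = 10 → K
  i= 1: A-F = 21 → V
  i= 2: V-R =  4 → E
  i= 3: Z-W =  3 → D
  i= 4: J-Z = 10 → K
  i= 5: S-X = 21 → V
  i= 6: B-X =  4 → E
  i= 7: C-Z =  3 → D
  i= 8: R-H = 10 → K
  i= 9: L-Q = 21 → V
  shifts repeat with period 4: KVED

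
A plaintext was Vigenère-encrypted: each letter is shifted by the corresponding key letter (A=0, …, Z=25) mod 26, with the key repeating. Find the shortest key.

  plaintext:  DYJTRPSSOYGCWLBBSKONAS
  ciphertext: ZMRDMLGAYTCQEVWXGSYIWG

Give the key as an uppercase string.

WOIKV

  i= 0: Z-D = 22 → W
  i= 1: M-Y = 14 → O
  i= 2: R-J =  8 → I
  i= 3: D-T = 10 → K
  i= 4: M-R = 21 → V
  i= 5: L-P = 22 → W
  i= 6: G-S = 14 → O
  i= 7: A-S =  8 → I
  i= 8: Y-O = 10 → K
  i= 9: T-Y = 21 → V
  i=10: C-G = 22 → W
  i=11: Q-C = 14 → O
  i=12: E-W =  8 → I
  i=13: V-L = 10 → K
  i=14: W-B = 21 → V
  i=15: X-B = 22 → W
  i=16: G-S = 14 → O
  i=17: S-K =  8 → I
  i=18: Y-O = 10 → K
  i=19: I-N = 21 → V
  i=20: W-A = 22 → W
  i=21: G-S = 14 → O
  shifts repeat with period 5: WOIKV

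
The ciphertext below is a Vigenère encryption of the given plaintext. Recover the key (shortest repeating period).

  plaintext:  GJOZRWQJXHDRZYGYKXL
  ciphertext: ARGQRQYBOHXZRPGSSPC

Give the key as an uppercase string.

  i= 0: A-G = 20 → U
  i= 1: R-J =  8 → I
  i= 2: G-O = 18 → S
  i= 3: Q-Z = 17 → R
  i= 4: R-R =  0 → A
  i= 5: Q-W = 20 → U
  i= 6: Y-Q =  8 → I
  i= 7: B-J = 18 → S
  i= 8: O-X = 17 → R
  i= 9: H-H =  0 → A
  i=10: X-D = 20 → U
  i=11: Z-R =  8 → I
  i=12: R-Z = 18 → S
  i=13: P-Y = 17 → R
  i=14: G-G =  0 → A
  i=15: S-Y = 20 → U
  i=16: S-K =  8 → I
  i=17: P-X = 18 → S
  i=18: C-L = 17 → R
  shifts repeat with period 5: UISRA

UISRA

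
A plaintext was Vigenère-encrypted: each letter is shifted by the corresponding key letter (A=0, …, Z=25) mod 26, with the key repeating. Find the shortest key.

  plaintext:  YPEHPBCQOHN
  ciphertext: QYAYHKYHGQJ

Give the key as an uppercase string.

  i= 0: Q-Y = 18 → S
  i= 1: Y-P =  9 → J
  i= 2: A-E = 22 → W
  i= 3: Y-H = 17 → R
  i= 4: H-P = 18 → S
  i= 5: K-B =  9 → J
  i= 6: Y-C = 22 → W
  i= 7: H-Q = 17 → R
  i= 8: G-O = 18 → S
  i= 9: Q-H =  9 → J
  i=10: J-N = 22 → W
  shifts repeat with period 4: SJWR

SJWR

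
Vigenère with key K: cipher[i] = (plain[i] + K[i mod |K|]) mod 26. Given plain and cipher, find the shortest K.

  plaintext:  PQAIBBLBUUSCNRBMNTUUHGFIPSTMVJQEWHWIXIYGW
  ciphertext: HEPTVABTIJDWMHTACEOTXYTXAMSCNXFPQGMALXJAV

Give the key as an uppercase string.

  i= 0: H-P = 18 → S
  i= 1: E-Q = 14 → O
  i= 2: P-A = 15 → P
  i= 3: T-I = 11 → L
  i= 4: V-B = 20 → U
  i= 5: A-B = 25 → Z
  i= 6: B-L = 16 → Q
  i= 7: T-B = 18 → S
  i= 8: I-U = 14 → O
  i= 9: J-U = 15 → P
  i=10: D-S = 11 → L
  i=11: W-C = 20 → U
  i=12: M-N = 25 → Z
  i=13: H-R = 16 → Q
  i=14: T-B = 18 → S
  i=15: A-M = 14 → O
  i=16: C-N = 15 → P
  i=17: E-T = 11 → L
  i=18: O-U = 20 → U
  i=19: T-U = 25 → Z
  i=20: X-H = 16 → Q
  i=21: Y-G = 18 → S
  i=22: T-F = 14 → O
  i=23: X-I = 15 → P
  i=24: A-P = 11 → L
  i=25: M-S = 20 → U
  i=26: S-T = 25 → Z
  i=27: C-M = 16 → Q
  i=28: N-V = 18 → S
  i=29: X-J = 14 → O
  i=30: F-Q = 15 → P
  i=31: P-E = 11 → L
  i=32: Q-W = 20 → U
  i=33: G-H = 25 → Z
  i=34: M-W = 16 → Q
  i=35: A-I = 18 → S
  i=36: L-X = 14 → O
  i=37: X-I = 15 → P
  i=38: J-Y = 11 → L
  i=39: A-G = 20 → U
  i=40: V-W = 25 → Z
  shifts repeat with period 7: SOPLUZQ

SOPLUZQ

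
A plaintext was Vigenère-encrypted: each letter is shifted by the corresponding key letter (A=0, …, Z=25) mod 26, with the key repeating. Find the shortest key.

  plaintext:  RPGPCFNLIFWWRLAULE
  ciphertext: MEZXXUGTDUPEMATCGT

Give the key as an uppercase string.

VPTI

  i= 0: M-R = 21 → V
  i= 1: E-P = 15 → P
  i= 2: Z-G = 19 → T
  i= 3: X-P =  8 → I
  i= 4: X-C = 21 → V
  i= 5: U-F = 15 → P
  i= 6: G-N = 19 → T
  i= 7: T-L =  8 → I
  i= 8: D-I = 21 → V
  i= 9: U-F = 15 → P
  i=10: P-W = 19 → T
  i=11: E-W =  8 → I
  i=12: M-R = 21 → V
  i=13: A-L = 15 → P
  i=14: T-A = 19 → T
  i=15: C-U =  8 → I
  i=16: G-L = 21 → V
  i=17: T-E = 15 → P
  shifts repeat with period 4: VPTI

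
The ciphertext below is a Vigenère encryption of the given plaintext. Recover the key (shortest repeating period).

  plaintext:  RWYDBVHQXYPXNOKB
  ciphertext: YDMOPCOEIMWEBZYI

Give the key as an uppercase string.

HHOLO

  i= 0: Y-R =  7 → H
  i= 1: D-W =  7 → H
  i= 2: M-Y = 14 → O
  i= 3: O-D = 11 → L
  i= 4: P-B = 14 → O
  i= 5: C-V =  7 → H
  i= 6: O-H =  7 → H
  i= 7: E-Q = 14 → O
  i= 8: I-X = 11 → L
  i= 9: M-Y = 14 → O
  i=10: W-P =  7 → H
  i=11: E-X =  7 → H
  i=12: B-N = 14 → O
  i=13: Z-O = 11 → L
  i=14: Y-K = 14 → O
  i=15: I-B =  7 → H
  shifts repeat with period 5: HHOLO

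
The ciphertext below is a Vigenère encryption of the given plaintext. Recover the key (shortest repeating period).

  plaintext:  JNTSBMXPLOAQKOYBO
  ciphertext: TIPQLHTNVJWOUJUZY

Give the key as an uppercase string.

  i= 0: T-J = 10 → K
  i= 1: I-N = 21 → V
  i= 2: P-T = 22 → W
  i= 3: Q-S = 24 → Y
  i= 4: L-B = 10 → K
  i= 5: H-M = 21 → V
  i= 6: T-X = 22 → W
  i= 7: N-P = 24 → Y
  i= 8: V-L = 10 → K
  i= 9: J-O = 21 → V
  i=10: W-A = 22 → W
  i=11: O-Q = 24 → Y
  i=12: U-K = 10 → K
  i=13: J-O = 21 → V
  i=14: U-Y = 22 → W
  i=15: Z-B = 24 → Y
  i=16: Y-O = 10 → K
  shifts repeat with period 4: KVWY

KVWY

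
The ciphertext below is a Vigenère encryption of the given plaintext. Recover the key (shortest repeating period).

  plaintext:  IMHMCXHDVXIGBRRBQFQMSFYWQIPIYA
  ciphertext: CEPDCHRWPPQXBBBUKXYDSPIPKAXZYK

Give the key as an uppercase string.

  i= 0: C-I = 20 → U
  i= 1: E-M = 18 → S
  i= 2: P-H =  8 → I
  i= 3: D-M = 17 → R
  i= 4: C-C =  0 → A
  i= 5: H-X = 10 → K
  i= 6: R-H = 10 → K
  i= 7: W-D = 19 → T
  i= 8: P-V = 20 → U
  i= 9: P-X = 18 → S
  i=10: Q-I =  8 → I
  i=11: X-G = 17 → R
  i=12: B-B =  0 → A
  i=13: B-R = 10 → K
  i=14: B-R = 10 → K
  i=15: U-B = 19 → T
  i=16: K-Q = 20 → U
  i=17: X-F = 18 → S
  i=18: Y-Q =  8 → I
  i=19: D-M = 17 → R
  i=20: S-S =  0 → A
  i=21: P-F = 10 → K
  i=22: I-Y = 10 → K
  i=23: P-W = 19 → T
  i=24: K-Q = 20 → U
  i=25: A-I = 18 → S
  i=26: X-P =  8 → I
  i=27: Z-I = 17 → R
  i=28: Y-Y =  0 → A
  i=29: K-A = 10 → K
  shifts repeat with period 8: USIRAKKT

USIRAKKT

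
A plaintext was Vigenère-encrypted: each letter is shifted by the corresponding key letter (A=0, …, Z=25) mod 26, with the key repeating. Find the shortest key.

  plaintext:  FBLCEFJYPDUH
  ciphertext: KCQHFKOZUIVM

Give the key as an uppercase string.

FBF

  i= 0: K-F =  5 → F
  i= 1: C-B =  1 → B
  i= 2: Q-L =  5 → F
  i= 3: H-C =  5 → F
  i= 4: F-E =  1 → B
  i= 5: K-F =  5 → F
  i= 6: O-J =  5 → F
  i= 7: Z-Y =  1 → B
  i= 8: U-P =  5 → F
  i= 9: I-D =  5 → F
  i=10: V-U =  1 → B
  i=11: M-H =  5 → F
  shifts repeat with period 3: FBF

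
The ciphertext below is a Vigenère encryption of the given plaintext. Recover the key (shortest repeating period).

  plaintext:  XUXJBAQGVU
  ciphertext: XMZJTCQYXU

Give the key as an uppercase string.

  i= 0: X-X =  0 → A
  i= 1: M-U = 18 → S
  i= 2: Z-X =  2 → C
  i= 3: J-J =  0 → A
  i= 4: T-B = 18 → S
  i= 5: C-A =  2 → C
  i= 6: Q-Q =  0 → A
  i= 7: Y-G = 18 → S
  i= 8: X-V =  2 → C
  i= 9: U-U =  0 → A
  shifts repeat with period 3: ASC

ASC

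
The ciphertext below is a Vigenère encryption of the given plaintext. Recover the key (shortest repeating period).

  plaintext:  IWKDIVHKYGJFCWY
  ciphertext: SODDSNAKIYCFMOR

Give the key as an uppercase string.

  i= 0: S-I = 10 → K
  i= 1: O-W = 18 → S
  i= 2: D-K = 19 → T
  i= 3: D-D =  0 → A
  i= 4: S-I = 10 → K
  i= 5: N-V = 18 → S
  i= 6: A-H = 19 → T
  i= 7: K-K =  0 → A
  i= 8: I-Y = 10 → K
  i= 9: Y-G = 18 → S
  i=10: C-J = 19 → T
  i=11: F-F =  0 → A
  i=12: M-C = 10 → K
  i=13: O-W = 18 → S
  i=14: R-Y = 19 → T
  shifts repeat with period 4: KSTA

KSTA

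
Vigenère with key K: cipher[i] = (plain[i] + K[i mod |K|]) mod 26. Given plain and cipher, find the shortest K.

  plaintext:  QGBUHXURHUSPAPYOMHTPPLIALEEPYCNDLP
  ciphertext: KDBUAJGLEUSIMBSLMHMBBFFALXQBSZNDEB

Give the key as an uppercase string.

  i= 0: K-Q = 20 → U
  i= 1: D-G = 23 → X
  i= 2: B-B =  0 → A
  i= 3: U-U =  0 → A
  i= 4: A-H = 19 → T
  i= 5: J-X = 12 → M
  i= 6: G-U = 12 → M
  i= 7: L-R = 20 → U
  i= 8: E-H = 23 → X
  i= 9: U-U =  0 → A
  i=10: S-S =  0 → A
  i=11: I-P = 19 → T
  i=12: M-A = 12 → M
  i=13: B-P = 12 → M
  i=14: S-Y = 20 → U
  i=15: L-O = 23 → X
  i=16: M-M =  0 → A
  i=17: H-H =  0 → A
  i=18: M-T = 19 → T
  i=19: B-P = 12 → M
  i=20: B-P = 12 → M
  i=21: F-L = 20 → U
  i=22: F-I = 23 → X
  i=23: A-A =  0 → A
  i=24: L-L =  0 → A
  i=25: X-E = 19 → T
  i=26: Q-E = 12 → M
  i=27: B-P = 12 → M
  i=28: S-Y = 20 → U
  i=29: Z-C = 23 → X
  i=30: N-N =  0 → A
  i=31: D-D =  0 → A
  i=32: E-L = 19 → T
  i=33: B-P = 12 → M
  shifts repeat with period 7: UXAATMM

UXAATMM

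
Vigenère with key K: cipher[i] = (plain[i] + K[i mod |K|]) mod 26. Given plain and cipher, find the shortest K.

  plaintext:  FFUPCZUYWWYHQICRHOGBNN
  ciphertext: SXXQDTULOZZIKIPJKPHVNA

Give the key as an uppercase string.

NSDBBUA

  i= 0: S-F = 13 → N
  i= 1: X-F = 18 → S
  i= 2: X-U =  3 → D
  i= 3: Q-P =  1 → B
  i= 4: D-C =  1 → B
  i= 5: T-Z = 20 → U
  i= 6: U-U =  0 → A
  i= 7: L-Y = 13 → N
  i= 8: O-W = 18 → S
  i= 9: Z-W =  3 → D
  i=10: Z-Y =  1 → B
  i=11: I-H =  1 → B
  i=12: K-Q = 20 → U
  i=13: I-I =  0 → A
  i=14: P-C = 13 → N
  i=15: J-R = 18 → S
  i=16: K-H =  3 → D
  i=17: P-O =  1 → B
  i=18: H-G =  1 → B
  i=19: V-B = 20 → U
  i=20: N-N =  0 → A
  i=21: A-N = 13 → N
  shifts repeat with period 7: NSDBBUA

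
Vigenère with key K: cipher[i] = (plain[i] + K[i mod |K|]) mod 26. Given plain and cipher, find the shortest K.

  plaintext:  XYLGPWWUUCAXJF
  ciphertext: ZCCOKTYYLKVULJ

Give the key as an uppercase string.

CERIVX

  i= 0: Z-X =  2 → C
  i= 1: C-Y =  4 → E
  i= 2: C-L = 17 → R
  i= 3: O-G =  8 → I
  i= 4: K-P = 21 → V
  i= 5: T-W = 23 → X
  i= 6: Y-W =  2 → C
  i= 7: Y-U =  4 → E
  i= 8: L-U = 17 → R
  i= 9: K-C =  8 → I
  i=10: V-A = 21 → V
  i=11: U-X = 23 → X
  i=12: L-J =  2 → C
  i=13: J-F =  4 → E
  shifts repeat with period 6: CERIVX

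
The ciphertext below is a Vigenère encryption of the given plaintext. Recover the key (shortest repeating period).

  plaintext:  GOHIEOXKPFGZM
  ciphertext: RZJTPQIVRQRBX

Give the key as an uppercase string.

LLC

  i= 0: R-G = 11 → L
  i= 1: Z-O = 11 → L
  i= 2: J-H =  2 → C
  i= 3: T-I = 11 → L
  i= 4: P-E = 11 → L
  i= 5: Q-O =  2 → C
  i= 6: I-X = 11 → L
  i= 7: V-K = 11 → L
  i= 8: R-P =  2 → C
  i= 9: Q-F = 11 → L
  i=10: R-G = 11 → L
  i=11: B-Z =  2 → C
  i=12: X-M = 11 → L
  shifts repeat with period 3: LLC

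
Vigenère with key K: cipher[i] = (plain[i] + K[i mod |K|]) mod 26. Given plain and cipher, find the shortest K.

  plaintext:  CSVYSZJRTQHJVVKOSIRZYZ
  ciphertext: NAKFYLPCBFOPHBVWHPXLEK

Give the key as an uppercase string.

LIPHGMG

  i= 0: N-C = 11 → L
  i= 1: A-S =  8 → I
  i= 2: K-V = 15 → P
  i= 3: F-Y =  7 → H
  i= 4: Y-S =  6 → G
  i= 5: L-Z = 12 → M
  i= 6: P-J =  6 → G
  i= 7: C-R = 11 → L
  i= 8: B-T =  8 → I
  i= 9: F-Q = 15 → P
  i=10: O-H =  7 → H
  i=11: P-J =  6 → G
  i=12: H-V = 12 → M
  i=13: B-V =  6 → G
  i=14: V-K = 11 → L
  i=15: W-O =  8 → I
  i=16: H-S = 15 → P
  i=17: P-I =  7 → H
  i=18: X-R =  6 → G
  i=19: L-Z = 12 → M
  i=20: E-Y =  6 → G
  i=21: K-Z = 11 → L
  shifts repeat with period 7: LIPHGMG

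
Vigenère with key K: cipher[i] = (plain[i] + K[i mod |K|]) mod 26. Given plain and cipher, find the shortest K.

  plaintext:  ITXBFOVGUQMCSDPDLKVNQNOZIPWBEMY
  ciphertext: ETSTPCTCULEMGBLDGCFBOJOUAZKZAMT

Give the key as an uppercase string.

WAVSKOY

  i= 0: E-I = 22 → W
  i= 1: T-T =  0 → A
  i= 2: S-X = 21 → V
  i= 3: T-B = 18 → S
  i= 4: P-F = 10 → K
  i= 5: C-O = 14 → O
  i= 6: T-V = 24 → Y
  i= 7: C-G = 22 → W
  i= 8: U-U =  0 → A
  i= 9: L-Q = 21 → V
  i=10: E-M = 18 → S
  i=11: M-C = 10 → K
  i=12: G-S = 14 → O
  i=13: B-D = 24 → Y
  i=14: L-P = 22 → W
  i=15: D-D =  0 → A
  i=16: G-L = 21 → V
  i=17: C-K = 18 → S
  i=18: F-V = 10 → K
  i=19: B-N = 14 → O
  i=20: O-Q = 24 → Y
  i=21: J-N = 22 → W
  i=22: O-O =  0 → A
  i=23: U-Z = 21 → V
  i=24: A-I = 18 → S
  i=25: Z-P = 10 → K
  i=26: K-W = 14 → O
  i=27: Z-B = 24 → Y
  i=28: A-E = 22 → W
  i=29: M-M =  0 → A
  i=30: T-Y = 21 → V
  shifts repeat with period 7: WAVSKOY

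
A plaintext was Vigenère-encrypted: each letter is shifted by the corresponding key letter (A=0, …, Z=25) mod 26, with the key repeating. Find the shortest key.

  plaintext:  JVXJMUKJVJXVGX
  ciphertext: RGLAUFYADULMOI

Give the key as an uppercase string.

  i= 0: R-J =  8 → I
  i= 1: G-V = 11 → L
  i= 2: L-X = 14 → O
  i= 3: A-J = 17 → R
  i= 4: U-M =  8 → I
  i= 5: F-U = 11 → L
  i= 6: Y-K = 14 → O
  i= 7: A-J = 17 → R
  i= 8: D-V =  8 → I
  i= 9: U-J = 11 → L
  i=10: L-X = 14 → O
  i=11: M-V = 17 → R
  i=12: O-G =  8 → I
  i=13: I-X = 11 → L
  shifts repeat with period 4: ILOR

ILOR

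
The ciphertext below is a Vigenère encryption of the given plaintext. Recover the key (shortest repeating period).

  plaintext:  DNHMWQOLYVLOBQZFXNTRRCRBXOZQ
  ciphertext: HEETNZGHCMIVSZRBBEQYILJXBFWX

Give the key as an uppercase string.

  i= 0: H-D =  4 → E
  i= 1: E-N = 17 → R
  i= 2: E-H = 23 → X
  i= 3: T-M =  7 → H
  i= 4: N-W = 17 → R
  i= 5: Z-Q =  9 → J
  i= 6: G-O = 18 → S
  i= 7: H-L = 22 → W
  i= 8: C-Y =  4 → E
  i= 9: M-V = 17 → R
  i=10: I-L = 23 → X
  i=11: V-O =  7 → H
  i=12: S-B = 17 → R
  i=13: Z-Q =  9 → J
  i=14: R-Z = 18 → S
  i=15: B-F = 22 → W
  i=16: B-X =  4 → E
  i=17: E-N = 17 → R
  i=18: Q-T = 23 → X
  i=19: Y-R =  7 → H
  i=20: I-R = 17 → R
  i=21: L-C =  9 → J
  i=22: J-R = 18 → S
  i=23: X-B = 22 → W
  i=24: B-X =  4 → E
  i=25: F-O = 17 → R
  i=26: W-Z = 23 → X
  i=27: X-Q =  7 → H
  shifts repeat with period 8: ERXHRJSW

ERXHRJSW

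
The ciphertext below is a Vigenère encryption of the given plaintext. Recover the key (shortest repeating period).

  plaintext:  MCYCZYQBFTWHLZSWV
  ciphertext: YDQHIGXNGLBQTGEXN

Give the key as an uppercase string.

  i= 0: Y-M = 12 → M
  i= 1: D-C =  1 → B
  i= 2: Q-Y = 18 → S
  i= 3: H-C =  5 → F
  i= 4: I-Z =  9 → J
  i= 5: G-Y =  8 → I
  i= 6: X-Q =  7 → H
  i= 7: N-B = 12 → M
  i= 8: G-F =  1 → B
  i= 9: L-T = 18 → S
  i=10: B-W =  5 → F
  i=11: Q-H =  9 → J
  i=12: T-L =  8 → I
  i=13: G-Z =  7 → H
  i=14: E-S = 12 → M
  i=15: X-W =  1 → B
  i=16: N-V = 18 → S
  shifts repeat with period 7: MBSFJIH

MBSFJIH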